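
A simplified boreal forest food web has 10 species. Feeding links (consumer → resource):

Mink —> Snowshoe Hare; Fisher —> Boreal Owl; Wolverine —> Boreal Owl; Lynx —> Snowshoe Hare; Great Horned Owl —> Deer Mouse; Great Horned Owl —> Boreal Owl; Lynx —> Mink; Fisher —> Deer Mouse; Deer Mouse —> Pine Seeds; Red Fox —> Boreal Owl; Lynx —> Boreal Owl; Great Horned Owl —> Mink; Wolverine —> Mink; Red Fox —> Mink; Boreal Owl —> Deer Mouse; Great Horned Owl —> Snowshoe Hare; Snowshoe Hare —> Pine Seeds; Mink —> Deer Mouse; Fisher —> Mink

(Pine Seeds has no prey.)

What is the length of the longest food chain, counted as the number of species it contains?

4 species

One longest chain: Pine Seeds → Deer Mouse → Mink → Red Fox.
It has 4 species and 3 links.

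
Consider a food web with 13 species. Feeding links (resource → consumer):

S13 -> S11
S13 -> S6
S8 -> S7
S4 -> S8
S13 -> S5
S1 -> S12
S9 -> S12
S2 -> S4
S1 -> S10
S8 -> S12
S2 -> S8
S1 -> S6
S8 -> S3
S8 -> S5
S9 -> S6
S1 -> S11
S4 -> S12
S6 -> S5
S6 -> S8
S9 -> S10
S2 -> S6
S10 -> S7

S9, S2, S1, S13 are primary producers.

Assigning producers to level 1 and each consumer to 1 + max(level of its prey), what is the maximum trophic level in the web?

4

Producers (level 1): S9, S2, S1, S13.
S9 → S6 → S8 → S5 gives S5 level 4.
No species has a prey at level 4, so no species reaches level 5.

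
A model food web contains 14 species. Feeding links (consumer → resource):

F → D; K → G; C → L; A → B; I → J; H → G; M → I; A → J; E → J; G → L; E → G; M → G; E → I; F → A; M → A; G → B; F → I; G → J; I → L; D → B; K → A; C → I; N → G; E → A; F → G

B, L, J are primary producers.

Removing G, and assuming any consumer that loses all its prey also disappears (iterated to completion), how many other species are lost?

2

Remove G.
Round 1: N (all prey gone), H (all prey gone) → extinct.
No further losses. Total secondary extinctions: 2.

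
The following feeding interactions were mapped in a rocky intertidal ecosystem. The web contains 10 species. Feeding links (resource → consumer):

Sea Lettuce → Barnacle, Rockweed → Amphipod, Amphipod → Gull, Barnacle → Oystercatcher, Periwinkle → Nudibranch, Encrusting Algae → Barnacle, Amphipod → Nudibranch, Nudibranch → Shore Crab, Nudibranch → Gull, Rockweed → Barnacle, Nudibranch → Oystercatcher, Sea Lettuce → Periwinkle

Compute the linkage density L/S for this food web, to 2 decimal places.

There are L = 12 links among S = 10 species.
L/S = 12/10 = 1.2000 ≈ 1.20.

L/S = 1.20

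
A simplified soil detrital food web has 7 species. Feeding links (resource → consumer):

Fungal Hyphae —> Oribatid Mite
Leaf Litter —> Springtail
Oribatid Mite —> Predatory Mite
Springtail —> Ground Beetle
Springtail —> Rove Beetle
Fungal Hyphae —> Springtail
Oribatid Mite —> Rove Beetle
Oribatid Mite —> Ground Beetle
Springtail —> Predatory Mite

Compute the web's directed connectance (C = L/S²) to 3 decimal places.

C = 0.184

The web has S = 7 species and L = 9 feeding links.
C = L / S² = 9 / 49 = 0.1837 ≈ 0.184.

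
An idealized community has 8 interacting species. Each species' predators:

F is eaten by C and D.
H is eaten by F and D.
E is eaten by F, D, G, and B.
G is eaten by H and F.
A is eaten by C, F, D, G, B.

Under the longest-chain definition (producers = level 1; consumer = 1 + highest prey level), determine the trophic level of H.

E is a producer → level 1.
G eats E (level 1); other prey at levels: A 1 → level 2.
H eats G → level 3.

Trophic level 3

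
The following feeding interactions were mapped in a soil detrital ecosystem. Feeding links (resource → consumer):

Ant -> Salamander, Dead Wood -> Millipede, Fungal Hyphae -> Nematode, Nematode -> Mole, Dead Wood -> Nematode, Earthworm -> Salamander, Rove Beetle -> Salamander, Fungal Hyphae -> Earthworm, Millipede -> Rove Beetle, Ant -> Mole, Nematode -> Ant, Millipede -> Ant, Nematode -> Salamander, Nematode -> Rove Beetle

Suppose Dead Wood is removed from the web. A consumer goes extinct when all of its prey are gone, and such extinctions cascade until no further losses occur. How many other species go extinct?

1

Remove Dead Wood.
Round 1: Millipede (all prey gone) → extinct.
No further losses. Total secondary extinctions: 1.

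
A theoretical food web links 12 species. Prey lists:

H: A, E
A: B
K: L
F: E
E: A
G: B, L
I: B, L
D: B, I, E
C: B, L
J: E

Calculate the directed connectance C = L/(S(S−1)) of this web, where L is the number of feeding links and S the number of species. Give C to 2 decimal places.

C = 0.12

The web has S = 12 species and L = 16 feeding links.
C = L / (S(S−1)) = 16 / 132 = 0.1212 ≈ 0.12.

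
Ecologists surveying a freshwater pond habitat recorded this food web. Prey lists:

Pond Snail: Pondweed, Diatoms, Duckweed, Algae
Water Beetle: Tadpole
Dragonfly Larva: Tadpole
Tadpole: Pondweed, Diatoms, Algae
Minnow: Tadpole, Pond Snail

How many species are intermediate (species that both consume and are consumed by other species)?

Intermediate species (has both prey and predators): Tadpole, Pond Snail.
Count: 2.

2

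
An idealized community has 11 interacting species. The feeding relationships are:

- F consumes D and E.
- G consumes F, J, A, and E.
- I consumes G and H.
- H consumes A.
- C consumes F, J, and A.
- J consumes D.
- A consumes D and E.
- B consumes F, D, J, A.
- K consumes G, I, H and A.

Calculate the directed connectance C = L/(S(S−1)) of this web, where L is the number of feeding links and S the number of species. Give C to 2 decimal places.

The web has S = 11 species and L = 23 feeding links.
C = L / (S(S−1)) = 23 / 110 = 0.2091 ≈ 0.21.

C = 0.21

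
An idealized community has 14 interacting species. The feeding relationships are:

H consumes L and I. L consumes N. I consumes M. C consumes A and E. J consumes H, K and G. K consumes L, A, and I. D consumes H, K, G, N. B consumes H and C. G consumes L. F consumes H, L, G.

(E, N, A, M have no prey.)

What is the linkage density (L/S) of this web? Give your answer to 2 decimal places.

L/S = 1.57

There are L = 22 links among S = 14 species.
L/S = 22/14 = 1.5714 ≈ 1.57.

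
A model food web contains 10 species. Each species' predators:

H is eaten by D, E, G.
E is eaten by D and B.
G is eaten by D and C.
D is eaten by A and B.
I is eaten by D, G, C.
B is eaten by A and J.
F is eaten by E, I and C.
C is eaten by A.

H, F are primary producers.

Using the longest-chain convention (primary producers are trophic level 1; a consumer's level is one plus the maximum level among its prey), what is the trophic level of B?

F is a producer → level 1.
I eats F → level 2.
G eats I (level 2); other prey at levels: H 1 → level 3.
D eats G (level 3); other prey at levels: H 1, E 2, I 2 → level 4.
B eats D (level 4); other prey at levels: E 2 → level 5.

Trophic level 5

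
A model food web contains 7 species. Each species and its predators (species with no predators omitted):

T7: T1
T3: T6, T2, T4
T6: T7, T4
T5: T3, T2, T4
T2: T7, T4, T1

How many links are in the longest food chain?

4 links

One longest chain: T5 → T3 → T6 → T7 → T1.
It has 5 species and 4 links.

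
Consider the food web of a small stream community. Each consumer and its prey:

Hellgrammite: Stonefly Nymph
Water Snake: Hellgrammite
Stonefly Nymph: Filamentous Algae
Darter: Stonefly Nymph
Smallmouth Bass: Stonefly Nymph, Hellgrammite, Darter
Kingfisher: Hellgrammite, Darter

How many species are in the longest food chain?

4 species

One longest chain: Filamentous Algae → Stonefly Nymph → Hellgrammite → Smallmouth Bass.
It has 4 species and 3 links.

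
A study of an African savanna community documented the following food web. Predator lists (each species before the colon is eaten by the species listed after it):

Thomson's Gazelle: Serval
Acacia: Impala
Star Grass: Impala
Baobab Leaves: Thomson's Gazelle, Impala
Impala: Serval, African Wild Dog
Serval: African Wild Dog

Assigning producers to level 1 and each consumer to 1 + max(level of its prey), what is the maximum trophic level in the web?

4

Producers (level 1): Baobab Leaves, Star Grass, Acacia.
Baobab Leaves → Thomson's Gazelle → Serval → African Wild Dog gives African Wild Dog level 4.
No species has a prey at level 4, so no species reaches level 5.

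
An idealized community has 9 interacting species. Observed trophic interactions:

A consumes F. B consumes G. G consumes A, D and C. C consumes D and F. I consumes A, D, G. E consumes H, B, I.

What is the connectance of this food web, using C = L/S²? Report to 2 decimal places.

The web has S = 9 species and L = 13 feeding links.
C = L / S² = 13 / 81 = 0.1605 ≈ 0.16.

C = 0.16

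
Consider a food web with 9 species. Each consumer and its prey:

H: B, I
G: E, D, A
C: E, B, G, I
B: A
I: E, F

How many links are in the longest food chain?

One longest chain: A → B → H.
It has 3 species and 2 links.

2 links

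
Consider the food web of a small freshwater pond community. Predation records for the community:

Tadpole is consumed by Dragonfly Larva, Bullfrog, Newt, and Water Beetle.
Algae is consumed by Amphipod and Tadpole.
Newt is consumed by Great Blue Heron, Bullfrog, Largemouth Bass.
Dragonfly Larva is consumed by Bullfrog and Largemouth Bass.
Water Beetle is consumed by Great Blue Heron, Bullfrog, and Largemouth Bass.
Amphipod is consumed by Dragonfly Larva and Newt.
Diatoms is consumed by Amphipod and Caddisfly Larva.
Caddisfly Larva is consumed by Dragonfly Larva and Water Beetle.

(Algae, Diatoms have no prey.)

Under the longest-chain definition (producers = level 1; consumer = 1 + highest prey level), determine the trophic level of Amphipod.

Trophic level 2

Algae is a producer → level 1.
Amphipod eats Algae (level 1); other prey at levels: Diatoms 1 → level 2.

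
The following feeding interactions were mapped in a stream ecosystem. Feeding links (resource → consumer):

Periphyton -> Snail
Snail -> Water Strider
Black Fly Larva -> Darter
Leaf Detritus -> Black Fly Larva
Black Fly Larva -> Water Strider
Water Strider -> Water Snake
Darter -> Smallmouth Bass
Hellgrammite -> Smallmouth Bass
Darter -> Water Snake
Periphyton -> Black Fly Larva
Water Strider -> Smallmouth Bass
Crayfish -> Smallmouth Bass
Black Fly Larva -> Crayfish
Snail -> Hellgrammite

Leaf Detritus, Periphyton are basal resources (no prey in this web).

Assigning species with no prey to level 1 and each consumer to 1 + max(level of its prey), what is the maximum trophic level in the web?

Basal resources (level 1): Leaf Detritus, Periphyton.
Periphyton → Snail → Hellgrammite → Smallmouth Bass gives Smallmouth Bass level 4.
No species has a prey at level 4, so no species reaches level 5.

4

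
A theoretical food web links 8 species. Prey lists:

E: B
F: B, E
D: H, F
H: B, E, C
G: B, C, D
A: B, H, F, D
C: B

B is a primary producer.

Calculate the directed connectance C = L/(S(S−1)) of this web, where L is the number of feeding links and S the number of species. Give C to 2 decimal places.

C = 0.29

The web has S = 8 species and L = 16 feeding links.
C = L / (S(S−1)) = 16 / 56 = 0.2857 ≈ 0.29.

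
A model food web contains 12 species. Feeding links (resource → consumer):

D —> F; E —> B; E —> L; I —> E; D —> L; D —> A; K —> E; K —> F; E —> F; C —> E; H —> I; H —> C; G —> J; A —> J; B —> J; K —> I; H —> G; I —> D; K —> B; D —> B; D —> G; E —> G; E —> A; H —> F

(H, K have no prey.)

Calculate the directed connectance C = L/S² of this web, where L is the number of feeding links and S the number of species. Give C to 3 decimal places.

C = 0.167

The web has S = 12 species and L = 24 feeding links.
C = L / S² = 24 / 144 = 0.1667 ≈ 0.167.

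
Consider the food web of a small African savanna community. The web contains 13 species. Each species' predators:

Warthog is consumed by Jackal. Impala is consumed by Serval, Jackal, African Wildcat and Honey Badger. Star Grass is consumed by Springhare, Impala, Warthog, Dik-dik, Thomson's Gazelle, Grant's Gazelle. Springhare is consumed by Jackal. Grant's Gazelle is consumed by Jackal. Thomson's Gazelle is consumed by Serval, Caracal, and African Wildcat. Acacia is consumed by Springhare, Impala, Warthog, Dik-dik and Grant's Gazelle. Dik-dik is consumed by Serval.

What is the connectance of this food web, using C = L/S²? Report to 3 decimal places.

The web has S = 13 species and L = 22 feeding links.
C = L / S² = 22 / 169 = 0.1302 ≈ 0.130.

C = 0.130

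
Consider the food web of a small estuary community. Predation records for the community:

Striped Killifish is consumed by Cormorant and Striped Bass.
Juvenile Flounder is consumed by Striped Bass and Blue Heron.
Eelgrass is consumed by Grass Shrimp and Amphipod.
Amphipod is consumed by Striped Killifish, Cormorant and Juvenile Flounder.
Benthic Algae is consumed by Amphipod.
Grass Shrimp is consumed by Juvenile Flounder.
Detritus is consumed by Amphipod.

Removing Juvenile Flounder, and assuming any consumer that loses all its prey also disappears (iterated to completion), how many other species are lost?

1

Remove Juvenile Flounder.
Round 1: Blue Heron (all prey gone) → extinct.
No further losses. Total secondary extinctions: 1.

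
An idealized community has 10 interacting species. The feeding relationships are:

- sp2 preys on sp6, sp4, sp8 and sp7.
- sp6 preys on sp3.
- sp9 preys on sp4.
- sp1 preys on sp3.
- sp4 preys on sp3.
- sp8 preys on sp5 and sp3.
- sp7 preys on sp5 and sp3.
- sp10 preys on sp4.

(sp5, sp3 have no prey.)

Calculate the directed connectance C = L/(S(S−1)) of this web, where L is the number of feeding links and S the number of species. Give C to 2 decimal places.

The web has S = 10 species and L = 13 feeding links.
C = L / (S(S−1)) = 13 / 90 = 0.1444 ≈ 0.14.

C = 0.14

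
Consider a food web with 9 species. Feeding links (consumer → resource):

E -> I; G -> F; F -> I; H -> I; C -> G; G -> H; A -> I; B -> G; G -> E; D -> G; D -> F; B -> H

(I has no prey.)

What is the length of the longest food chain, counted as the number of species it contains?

One longest chain: I → E → G → D.
It has 4 species and 3 links.

4 species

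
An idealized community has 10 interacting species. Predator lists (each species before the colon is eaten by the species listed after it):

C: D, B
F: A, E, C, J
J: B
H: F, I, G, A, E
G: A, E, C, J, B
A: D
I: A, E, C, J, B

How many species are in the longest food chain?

4 species

One longest chain: H → F → A → D.
It has 4 species and 3 links.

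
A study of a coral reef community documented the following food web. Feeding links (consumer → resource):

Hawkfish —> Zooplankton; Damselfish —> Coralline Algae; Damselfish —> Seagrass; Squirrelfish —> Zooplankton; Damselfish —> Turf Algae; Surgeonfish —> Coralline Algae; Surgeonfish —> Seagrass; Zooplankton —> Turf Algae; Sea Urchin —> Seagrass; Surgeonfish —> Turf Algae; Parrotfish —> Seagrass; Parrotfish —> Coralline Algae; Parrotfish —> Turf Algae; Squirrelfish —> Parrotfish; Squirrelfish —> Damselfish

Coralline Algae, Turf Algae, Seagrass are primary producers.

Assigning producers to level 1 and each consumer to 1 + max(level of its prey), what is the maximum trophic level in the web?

Producers (level 1): Coralline Algae, Turf Algae, Seagrass.
Coralline Algae → Parrotfish → Squirrelfish gives Squirrelfish level 3.
No species has a prey at level 3, so no species reaches level 4.

3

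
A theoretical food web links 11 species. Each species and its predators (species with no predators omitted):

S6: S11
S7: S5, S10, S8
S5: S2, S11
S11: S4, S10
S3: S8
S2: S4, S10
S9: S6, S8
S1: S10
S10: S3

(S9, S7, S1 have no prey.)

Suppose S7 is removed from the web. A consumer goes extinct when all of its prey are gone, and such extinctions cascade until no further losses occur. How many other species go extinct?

2

Remove S7.
Round 1: S5 (all prey gone) → extinct.
Round 2: S2 (all prey gone) → extinct.
No further losses. Total secondary extinctions: 2.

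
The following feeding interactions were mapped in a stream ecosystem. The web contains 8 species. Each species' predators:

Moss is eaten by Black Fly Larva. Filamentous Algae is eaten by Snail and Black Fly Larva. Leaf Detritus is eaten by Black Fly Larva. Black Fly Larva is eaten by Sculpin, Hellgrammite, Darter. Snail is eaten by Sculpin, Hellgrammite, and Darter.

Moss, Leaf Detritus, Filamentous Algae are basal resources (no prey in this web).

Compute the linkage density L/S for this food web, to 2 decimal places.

L/S = 1.25

There are L = 10 links among S = 8 species.
L/S = 10/8 = 1.2500 ≈ 1.25.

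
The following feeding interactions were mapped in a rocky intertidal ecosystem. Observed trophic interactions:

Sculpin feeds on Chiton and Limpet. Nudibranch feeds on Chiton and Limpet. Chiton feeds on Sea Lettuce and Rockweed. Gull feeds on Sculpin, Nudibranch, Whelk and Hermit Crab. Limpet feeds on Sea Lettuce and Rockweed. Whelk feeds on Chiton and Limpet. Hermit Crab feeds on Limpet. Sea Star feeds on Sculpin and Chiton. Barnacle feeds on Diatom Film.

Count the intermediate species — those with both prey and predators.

6

Intermediate species (has both prey and predators): Limpet, Chiton, Nudibranch, Whelk, Hermit Crab, Sculpin.
Count: 6.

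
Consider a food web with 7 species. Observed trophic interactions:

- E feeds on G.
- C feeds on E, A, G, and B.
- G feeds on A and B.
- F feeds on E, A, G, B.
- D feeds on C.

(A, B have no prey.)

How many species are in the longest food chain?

One longest chain: A → G → E → C → D.
It has 5 species and 4 links.

5 species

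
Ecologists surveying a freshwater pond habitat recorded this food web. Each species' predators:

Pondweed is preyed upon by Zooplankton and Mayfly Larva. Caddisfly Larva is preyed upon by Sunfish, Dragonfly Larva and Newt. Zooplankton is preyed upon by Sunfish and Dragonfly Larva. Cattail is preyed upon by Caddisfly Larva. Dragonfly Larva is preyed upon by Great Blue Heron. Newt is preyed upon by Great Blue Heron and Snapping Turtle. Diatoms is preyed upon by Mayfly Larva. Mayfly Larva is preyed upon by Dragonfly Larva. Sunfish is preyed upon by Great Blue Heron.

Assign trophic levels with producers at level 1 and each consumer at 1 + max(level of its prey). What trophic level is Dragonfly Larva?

Cattail is a producer → level 1.
Caddisfly Larva eats Cattail → level 2.
Dragonfly Larva eats Caddisfly Larva (level 2); other prey at levels: Zooplankton 2, Mayfly Larva 2 → level 3.

Trophic level 3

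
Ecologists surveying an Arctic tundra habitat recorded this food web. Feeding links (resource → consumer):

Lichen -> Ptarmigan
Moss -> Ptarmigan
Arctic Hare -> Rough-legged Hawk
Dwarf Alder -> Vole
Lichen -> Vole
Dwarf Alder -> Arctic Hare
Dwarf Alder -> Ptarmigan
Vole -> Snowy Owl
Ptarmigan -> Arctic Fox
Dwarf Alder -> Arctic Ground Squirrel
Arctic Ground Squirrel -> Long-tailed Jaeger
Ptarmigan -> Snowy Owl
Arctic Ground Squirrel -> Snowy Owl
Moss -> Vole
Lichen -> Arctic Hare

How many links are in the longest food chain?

One longest chain: Moss → Ptarmigan → Snowy Owl.
It has 3 species and 2 links.

2 links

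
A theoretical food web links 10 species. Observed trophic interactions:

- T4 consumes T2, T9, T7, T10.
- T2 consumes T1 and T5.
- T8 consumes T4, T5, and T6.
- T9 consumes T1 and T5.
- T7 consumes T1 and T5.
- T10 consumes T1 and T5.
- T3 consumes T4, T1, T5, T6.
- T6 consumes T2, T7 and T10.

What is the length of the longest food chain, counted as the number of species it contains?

4 species

One longest chain: T5 → T7 → T4 → T3.
It has 4 species and 3 links.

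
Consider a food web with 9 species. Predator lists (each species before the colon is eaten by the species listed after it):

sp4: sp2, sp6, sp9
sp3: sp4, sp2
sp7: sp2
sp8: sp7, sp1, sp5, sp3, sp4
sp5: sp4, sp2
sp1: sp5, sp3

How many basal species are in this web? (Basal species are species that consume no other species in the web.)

Basal species (no prey listed): sp8.
Count: 1.

1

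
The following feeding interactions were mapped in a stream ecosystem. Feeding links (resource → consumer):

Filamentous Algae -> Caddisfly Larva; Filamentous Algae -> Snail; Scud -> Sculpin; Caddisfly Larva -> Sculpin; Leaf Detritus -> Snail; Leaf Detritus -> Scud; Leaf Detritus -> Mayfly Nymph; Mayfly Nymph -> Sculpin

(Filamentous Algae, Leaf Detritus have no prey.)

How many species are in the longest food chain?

One longest chain: Filamentous Algae → Caddisfly Larva → Sculpin.
It has 3 species and 2 links.

3 species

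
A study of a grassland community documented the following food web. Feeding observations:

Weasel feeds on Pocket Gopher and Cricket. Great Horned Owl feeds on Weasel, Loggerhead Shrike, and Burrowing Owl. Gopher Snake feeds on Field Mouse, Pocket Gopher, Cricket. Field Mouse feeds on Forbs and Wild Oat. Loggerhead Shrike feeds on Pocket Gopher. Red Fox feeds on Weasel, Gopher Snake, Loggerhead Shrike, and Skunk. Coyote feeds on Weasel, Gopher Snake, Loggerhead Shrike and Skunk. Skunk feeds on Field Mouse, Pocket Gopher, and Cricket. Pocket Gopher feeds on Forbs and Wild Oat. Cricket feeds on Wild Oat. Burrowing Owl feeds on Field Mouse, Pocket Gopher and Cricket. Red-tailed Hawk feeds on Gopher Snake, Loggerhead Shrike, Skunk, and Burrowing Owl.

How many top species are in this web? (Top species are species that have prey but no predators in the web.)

Top species (has prey, but nothing eats it): Great Horned Owl, Red Fox, Red-tailed Hawk, Coyote.
Count: 4.

4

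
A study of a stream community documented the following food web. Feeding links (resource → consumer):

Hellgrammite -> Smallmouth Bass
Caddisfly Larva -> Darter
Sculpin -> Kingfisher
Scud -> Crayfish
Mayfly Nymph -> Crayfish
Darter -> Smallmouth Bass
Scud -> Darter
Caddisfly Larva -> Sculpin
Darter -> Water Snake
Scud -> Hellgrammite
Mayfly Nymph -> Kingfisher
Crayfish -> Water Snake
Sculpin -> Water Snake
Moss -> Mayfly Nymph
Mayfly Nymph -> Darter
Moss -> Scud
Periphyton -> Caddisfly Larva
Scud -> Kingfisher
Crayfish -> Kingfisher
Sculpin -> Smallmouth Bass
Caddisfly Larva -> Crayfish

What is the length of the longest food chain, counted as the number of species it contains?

4 species

One longest chain: Moss → Scud → Hellgrammite → Smallmouth Bass.
It has 4 species and 3 links.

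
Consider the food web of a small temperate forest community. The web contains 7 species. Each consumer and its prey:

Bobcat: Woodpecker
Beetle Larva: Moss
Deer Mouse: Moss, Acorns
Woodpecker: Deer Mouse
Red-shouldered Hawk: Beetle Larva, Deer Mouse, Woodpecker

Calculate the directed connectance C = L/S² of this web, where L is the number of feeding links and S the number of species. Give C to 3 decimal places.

The web has S = 7 species and L = 8 feeding links.
C = L / S² = 8 / 49 = 0.1633 ≈ 0.163.

C = 0.163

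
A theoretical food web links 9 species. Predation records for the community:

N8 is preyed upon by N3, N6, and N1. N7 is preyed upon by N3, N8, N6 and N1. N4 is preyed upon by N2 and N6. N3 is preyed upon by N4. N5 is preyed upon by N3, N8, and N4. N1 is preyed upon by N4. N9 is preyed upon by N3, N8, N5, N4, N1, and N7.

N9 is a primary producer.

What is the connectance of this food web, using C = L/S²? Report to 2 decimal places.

The web has S = 9 species and L = 20 feeding links.
C = L / S² = 20 / 81 = 0.2469 ≈ 0.25.

C = 0.25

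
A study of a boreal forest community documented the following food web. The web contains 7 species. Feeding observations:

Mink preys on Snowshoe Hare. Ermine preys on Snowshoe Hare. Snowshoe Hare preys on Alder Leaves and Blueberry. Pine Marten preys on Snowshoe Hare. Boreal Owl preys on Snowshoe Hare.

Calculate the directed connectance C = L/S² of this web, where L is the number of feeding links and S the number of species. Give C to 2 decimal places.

C = 0.12

The web has S = 7 species and L = 6 feeding links.
C = L / S² = 6 / 49 = 0.1224 ≈ 0.12.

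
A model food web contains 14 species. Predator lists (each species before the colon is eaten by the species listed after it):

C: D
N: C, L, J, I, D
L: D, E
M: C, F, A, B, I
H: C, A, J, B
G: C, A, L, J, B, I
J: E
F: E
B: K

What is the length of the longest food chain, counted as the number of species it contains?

One longest chain: M → C → D.
It has 3 species and 2 links.

3 species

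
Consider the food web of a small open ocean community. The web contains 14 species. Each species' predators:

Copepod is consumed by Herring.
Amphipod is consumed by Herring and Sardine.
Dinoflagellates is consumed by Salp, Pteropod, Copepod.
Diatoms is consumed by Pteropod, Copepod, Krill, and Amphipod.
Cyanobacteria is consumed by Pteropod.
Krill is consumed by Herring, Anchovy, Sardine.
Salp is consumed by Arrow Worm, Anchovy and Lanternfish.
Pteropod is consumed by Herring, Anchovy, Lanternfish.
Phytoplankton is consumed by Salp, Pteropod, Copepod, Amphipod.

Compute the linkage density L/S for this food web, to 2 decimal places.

There are L = 24 links among S = 14 species.
L/S = 24/14 = 1.7143 ≈ 1.71.

L/S = 1.71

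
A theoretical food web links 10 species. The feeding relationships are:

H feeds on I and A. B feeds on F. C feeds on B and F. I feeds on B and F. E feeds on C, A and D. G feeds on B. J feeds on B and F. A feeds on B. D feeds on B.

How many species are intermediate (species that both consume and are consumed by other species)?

5

Intermediate species (has both prey and predators): B, C, D, I, A.
Count: 5.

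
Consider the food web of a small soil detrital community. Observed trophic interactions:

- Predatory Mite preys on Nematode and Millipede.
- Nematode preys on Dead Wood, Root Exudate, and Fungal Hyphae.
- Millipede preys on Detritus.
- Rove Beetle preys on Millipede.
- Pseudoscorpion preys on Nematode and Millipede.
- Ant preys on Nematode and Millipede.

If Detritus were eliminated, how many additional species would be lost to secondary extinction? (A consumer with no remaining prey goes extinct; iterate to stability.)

Remove Detritus.
Round 1: Millipede (all prey gone) → extinct.
Round 2: Rove Beetle (all prey gone) → extinct.
No further losses. Total secondary extinctions: 2.

2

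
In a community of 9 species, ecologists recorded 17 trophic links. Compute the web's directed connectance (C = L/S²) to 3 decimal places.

The web has S = 9 species and L = 17 feeding links.
C = L / S² = 17 / 81 = 0.2099 ≈ 0.210.

C = 0.210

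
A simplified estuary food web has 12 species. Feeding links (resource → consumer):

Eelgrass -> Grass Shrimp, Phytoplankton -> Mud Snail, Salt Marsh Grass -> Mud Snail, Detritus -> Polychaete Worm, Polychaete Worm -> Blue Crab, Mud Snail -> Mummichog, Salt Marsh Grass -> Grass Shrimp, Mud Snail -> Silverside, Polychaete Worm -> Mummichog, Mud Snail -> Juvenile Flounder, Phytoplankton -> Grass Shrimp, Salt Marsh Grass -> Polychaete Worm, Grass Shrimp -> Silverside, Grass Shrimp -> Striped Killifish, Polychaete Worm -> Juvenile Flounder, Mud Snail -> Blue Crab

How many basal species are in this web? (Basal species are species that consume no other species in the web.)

4

Basal species (no prey listed): Phytoplankton, Detritus, Eelgrass, Salt Marsh Grass.
Count: 4.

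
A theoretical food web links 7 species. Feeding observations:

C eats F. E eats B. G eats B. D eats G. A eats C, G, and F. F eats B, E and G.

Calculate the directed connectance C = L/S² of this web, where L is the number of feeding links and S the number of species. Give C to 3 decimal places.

The web has S = 7 species and L = 10 feeding links.
C = L / S² = 10 / 49 = 0.2041 ≈ 0.204.

C = 0.204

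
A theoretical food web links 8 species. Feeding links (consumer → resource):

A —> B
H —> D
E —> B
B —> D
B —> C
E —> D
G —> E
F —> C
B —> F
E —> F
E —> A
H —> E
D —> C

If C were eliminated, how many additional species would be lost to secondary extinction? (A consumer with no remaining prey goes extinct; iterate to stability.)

Remove C.
Round 1: F (all prey gone), D (all prey gone) → extinct.
Round 2: B (all prey gone) → extinct.
Round 3: A (all prey gone) → extinct.
Round 4: E (all prey gone) → extinct.
Round 5: G (all prey gone), H (all prey gone) → extinct.
No further losses. Total secondary extinctions: 7.

7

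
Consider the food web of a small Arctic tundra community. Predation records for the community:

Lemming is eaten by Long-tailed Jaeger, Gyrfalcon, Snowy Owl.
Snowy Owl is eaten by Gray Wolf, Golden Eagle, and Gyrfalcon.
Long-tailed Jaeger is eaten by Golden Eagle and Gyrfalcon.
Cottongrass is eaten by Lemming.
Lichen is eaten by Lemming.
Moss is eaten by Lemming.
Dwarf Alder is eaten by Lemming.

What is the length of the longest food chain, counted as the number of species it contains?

One longest chain: Moss → Lemming → Long-tailed Jaeger → Golden Eagle.
It has 4 species and 3 links.

4 species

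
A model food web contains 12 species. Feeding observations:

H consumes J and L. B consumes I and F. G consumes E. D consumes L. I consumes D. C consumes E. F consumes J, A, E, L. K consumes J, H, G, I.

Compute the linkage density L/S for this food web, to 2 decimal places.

There are L = 16 links among S = 12 species.
L/S = 16/12 = 1.3333 ≈ 1.33.

L/S = 1.33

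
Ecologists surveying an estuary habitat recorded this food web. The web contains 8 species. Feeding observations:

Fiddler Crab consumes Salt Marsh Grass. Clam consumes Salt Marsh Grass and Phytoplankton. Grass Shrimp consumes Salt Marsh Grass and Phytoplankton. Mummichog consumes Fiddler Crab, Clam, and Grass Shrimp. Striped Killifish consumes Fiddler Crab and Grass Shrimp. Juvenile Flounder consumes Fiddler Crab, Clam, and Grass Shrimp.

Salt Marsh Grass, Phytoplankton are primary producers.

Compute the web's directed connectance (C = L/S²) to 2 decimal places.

C = 0.20

The web has S = 8 species and L = 13 feeding links.
C = L / S² = 13 / 64 = 0.2031 ≈ 0.20.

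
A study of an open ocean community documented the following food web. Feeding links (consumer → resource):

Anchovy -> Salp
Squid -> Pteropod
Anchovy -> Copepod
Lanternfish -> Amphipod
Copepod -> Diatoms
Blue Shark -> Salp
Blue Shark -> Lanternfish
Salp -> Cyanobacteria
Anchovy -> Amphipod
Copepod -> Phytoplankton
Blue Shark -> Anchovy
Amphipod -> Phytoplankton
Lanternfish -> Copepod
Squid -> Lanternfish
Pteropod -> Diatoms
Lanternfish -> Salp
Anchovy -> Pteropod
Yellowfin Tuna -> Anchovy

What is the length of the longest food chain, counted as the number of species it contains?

4 species

One longest chain: Phytoplankton → Amphipod → Lanternfish → Squid.
It has 4 species and 3 links.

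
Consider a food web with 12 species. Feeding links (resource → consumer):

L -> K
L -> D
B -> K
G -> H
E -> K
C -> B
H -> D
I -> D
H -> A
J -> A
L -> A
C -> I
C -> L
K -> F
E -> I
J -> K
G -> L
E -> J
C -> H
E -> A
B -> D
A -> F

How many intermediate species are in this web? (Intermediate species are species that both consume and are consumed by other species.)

7

Intermediate species (has both prey and predators): B, J, H, I, L, A, K.
Count: 7.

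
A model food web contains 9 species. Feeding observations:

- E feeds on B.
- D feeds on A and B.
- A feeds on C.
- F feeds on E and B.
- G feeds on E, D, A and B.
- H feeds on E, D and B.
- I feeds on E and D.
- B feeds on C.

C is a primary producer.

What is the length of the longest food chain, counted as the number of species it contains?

One longest chain: C → B → D → I.
It has 4 species and 3 links.

4 species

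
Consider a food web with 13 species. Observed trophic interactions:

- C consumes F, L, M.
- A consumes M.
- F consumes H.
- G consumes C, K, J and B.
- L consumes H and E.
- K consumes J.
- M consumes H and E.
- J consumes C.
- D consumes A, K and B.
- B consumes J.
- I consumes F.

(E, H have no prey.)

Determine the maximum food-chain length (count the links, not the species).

One longest chain: E → L → C → J → K → D.
It has 6 species and 5 links.

5 links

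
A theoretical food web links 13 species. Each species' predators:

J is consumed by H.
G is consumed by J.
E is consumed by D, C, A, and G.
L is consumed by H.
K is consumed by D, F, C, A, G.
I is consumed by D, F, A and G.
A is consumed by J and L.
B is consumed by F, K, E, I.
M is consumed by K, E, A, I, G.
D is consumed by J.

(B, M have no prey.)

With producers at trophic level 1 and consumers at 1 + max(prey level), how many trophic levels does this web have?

5

Producers (level 1): B, M.
B → K → A → J → H gives H level 5.
No species has a prey at level 5, so no species reaches level 6.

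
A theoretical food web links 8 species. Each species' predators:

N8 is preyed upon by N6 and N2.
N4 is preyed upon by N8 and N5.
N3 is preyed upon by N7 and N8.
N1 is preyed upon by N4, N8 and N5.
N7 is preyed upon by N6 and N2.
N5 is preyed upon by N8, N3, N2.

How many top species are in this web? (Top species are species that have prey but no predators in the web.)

2

Top species (has prey, but nothing eats it): N2, N6.
Count: 2.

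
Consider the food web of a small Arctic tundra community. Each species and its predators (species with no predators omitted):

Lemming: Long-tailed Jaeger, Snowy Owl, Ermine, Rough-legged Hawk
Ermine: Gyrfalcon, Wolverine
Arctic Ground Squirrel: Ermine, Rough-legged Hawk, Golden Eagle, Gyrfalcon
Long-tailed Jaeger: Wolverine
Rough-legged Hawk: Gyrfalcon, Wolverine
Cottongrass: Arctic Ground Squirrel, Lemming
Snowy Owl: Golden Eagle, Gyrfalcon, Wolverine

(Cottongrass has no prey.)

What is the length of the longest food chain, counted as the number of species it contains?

4 species

One longest chain: Cottongrass → Lemming → Snowy Owl → Golden Eagle.
It has 4 species and 3 links.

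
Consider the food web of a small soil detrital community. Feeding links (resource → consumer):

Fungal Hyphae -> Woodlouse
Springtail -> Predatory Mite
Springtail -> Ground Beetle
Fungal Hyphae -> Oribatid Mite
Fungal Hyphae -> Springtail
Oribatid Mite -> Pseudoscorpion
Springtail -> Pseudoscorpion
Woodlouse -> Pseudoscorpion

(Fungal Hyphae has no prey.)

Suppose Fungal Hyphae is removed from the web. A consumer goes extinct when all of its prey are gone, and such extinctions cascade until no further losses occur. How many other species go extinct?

Remove Fungal Hyphae.
Round 1: Oribatid Mite (all prey gone), Woodlouse (all prey gone), Springtail (all prey gone) → extinct.
Round 2: Ground Beetle (all prey gone), Pseudoscorpion (all prey gone), Predatory Mite (all prey gone) → extinct.
No further losses. Total secondary extinctions: 6.

6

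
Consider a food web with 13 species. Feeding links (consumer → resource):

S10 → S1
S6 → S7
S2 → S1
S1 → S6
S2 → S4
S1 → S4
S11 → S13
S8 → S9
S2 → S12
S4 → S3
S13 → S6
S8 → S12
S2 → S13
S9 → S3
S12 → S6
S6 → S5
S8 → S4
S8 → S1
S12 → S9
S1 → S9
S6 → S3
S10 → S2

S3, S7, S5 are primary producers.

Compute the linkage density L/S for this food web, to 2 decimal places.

There are L = 22 links among S = 13 species.
L/S = 22/13 = 1.6923 ≈ 1.69.

L/S = 1.69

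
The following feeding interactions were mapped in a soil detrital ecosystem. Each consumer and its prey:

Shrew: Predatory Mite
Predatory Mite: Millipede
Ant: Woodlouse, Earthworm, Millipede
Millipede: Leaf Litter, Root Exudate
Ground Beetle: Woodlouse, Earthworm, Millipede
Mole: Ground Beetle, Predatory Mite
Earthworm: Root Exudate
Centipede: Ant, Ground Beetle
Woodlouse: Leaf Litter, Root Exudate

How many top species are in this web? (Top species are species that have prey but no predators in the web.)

Top species (has prey, but nothing eats it): Mole, Centipede, Shrew.
Count: 3.

3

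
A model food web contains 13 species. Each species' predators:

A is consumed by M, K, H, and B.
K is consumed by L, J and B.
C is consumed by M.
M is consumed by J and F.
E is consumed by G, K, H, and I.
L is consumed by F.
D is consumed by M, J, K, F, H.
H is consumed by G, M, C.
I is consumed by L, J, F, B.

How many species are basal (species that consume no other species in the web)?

3

Basal species (no prey listed): E, A, D.
Count: 3.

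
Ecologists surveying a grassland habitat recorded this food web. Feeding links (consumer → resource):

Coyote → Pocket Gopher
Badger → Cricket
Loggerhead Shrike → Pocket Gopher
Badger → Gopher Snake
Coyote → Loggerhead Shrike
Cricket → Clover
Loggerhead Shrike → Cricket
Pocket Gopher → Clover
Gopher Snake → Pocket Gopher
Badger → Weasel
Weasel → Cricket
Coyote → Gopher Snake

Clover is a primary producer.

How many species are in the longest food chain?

4 species

One longest chain: Clover → Cricket → Loggerhead Shrike → Coyote.
It has 4 species and 3 links.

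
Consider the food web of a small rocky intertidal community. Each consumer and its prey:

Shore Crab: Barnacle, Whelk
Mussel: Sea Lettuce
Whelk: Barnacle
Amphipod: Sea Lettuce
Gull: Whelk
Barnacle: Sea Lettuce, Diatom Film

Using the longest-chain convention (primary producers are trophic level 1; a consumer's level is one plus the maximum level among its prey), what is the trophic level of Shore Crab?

Sea Lettuce is a producer → level 1.
Barnacle eats Sea Lettuce (level 1); other prey at levels: Diatom Film 1 → level 2.
Whelk eats Barnacle → level 3.
Shore Crab eats Whelk (level 3); other prey at levels: Barnacle 2 → level 4.

Trophic level 4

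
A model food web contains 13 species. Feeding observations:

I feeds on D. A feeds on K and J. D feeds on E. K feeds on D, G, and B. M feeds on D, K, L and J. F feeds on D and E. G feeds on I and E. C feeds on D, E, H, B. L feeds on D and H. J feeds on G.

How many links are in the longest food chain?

One longest chain: E → D → I → G → K → M.
It has 6 species and 5 links.

5 links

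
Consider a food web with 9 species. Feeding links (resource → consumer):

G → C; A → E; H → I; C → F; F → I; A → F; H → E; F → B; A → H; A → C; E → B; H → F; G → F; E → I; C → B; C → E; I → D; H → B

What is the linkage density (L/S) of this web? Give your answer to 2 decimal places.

L/S = 2.00

There are L = 18 links among S = 9 species.
L/S = 18/9 = 2.0000 ≈ 2.00.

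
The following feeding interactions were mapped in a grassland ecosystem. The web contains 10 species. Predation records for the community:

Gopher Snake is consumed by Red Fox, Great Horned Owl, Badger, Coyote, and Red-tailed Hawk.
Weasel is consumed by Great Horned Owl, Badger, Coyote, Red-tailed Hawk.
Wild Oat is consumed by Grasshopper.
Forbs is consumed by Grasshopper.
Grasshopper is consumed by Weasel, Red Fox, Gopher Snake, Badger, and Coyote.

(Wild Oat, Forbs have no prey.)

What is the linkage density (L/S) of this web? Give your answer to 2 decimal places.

L/S = 1.60

There are L = 16 links among S = 10 species.
L/S = 16/10 = 1.6000 ≈ 1.60.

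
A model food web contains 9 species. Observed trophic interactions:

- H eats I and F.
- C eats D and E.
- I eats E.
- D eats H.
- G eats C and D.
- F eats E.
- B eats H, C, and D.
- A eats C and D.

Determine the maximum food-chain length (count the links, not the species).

5 links

One longest chain: E → I → H → D → C → G.
It has 6 species and 5 links.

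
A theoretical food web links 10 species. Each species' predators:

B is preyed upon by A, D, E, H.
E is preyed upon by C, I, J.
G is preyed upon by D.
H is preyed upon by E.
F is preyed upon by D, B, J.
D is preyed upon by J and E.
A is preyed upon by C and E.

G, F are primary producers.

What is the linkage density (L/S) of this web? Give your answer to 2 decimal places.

There are L = 16 links among S = 10 species.
L/S = 16/10 = 1.6000 ≈ 1.60.

L/S = 1.60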